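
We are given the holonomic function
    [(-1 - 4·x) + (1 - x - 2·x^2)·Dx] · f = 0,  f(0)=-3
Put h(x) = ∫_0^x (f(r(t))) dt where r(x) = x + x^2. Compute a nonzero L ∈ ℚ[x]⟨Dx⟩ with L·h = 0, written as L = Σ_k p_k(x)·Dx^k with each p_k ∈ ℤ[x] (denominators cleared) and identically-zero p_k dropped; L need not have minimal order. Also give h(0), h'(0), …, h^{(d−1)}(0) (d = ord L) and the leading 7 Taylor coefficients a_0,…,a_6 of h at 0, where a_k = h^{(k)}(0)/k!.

L = (1 + 6·x + 12·x^2 + 8·x^3)·Dx + (-1 + x + 3·x^2 + 4·x^3 + 2·x^4)·Dx^2  (order 2).
h: a_k = 0, -3, -3/2, -4, -33/4, -87/5, -40, …
ICs: h(0) = 0, h′(0) = -3.

f: a_k = -3, -3, -9, -15, -33, -63, -129, …
Substitute x→r, Dx→(1/r')Dx; clear ⇒ L₀.
h=∫h₀ ⇒ L = L₀·Dx.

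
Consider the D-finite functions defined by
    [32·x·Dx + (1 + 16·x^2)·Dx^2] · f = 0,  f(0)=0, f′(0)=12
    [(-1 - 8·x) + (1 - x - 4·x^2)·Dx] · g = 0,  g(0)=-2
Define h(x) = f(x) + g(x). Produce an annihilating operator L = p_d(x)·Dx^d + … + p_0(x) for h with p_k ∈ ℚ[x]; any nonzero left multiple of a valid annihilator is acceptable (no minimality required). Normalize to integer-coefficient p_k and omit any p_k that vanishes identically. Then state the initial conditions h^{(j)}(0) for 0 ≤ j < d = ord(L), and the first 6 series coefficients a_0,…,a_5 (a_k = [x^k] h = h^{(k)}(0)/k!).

L = (160 - 640·x - 14848·x^2 - 36864·x^3 - 178176·x^4 - 98304·x^6)·Dx + (-43 - 336·x - 16·x^2 - 3072·x^3 - 35072·x^4 - 124928·x^5 - 12288·x^6 - 98304·x^7)·Dx^2 + (5 + 23·x + 272·x^2 + 16·x^3 + 2368·x^4 - 5888·x^5 - 12288·x^6 - 4096·x^7 - 16384·x^8)·Dx^3  (order 3).
h: a_k = -2, 10, -10, -82, -58, 2422/5, …
ICs: h(0) = -2, h′(0) = 10, h′′(0) = -20.

f: a_k = 0, 12, 0, -64, 0, 3072/5, …
g: a_k = -2, -2, -10, -18, -58, -130, …
Sum ⇒ L₀ = lclm(L_f,L_g) in ℚ(x)⟨Dx⟩.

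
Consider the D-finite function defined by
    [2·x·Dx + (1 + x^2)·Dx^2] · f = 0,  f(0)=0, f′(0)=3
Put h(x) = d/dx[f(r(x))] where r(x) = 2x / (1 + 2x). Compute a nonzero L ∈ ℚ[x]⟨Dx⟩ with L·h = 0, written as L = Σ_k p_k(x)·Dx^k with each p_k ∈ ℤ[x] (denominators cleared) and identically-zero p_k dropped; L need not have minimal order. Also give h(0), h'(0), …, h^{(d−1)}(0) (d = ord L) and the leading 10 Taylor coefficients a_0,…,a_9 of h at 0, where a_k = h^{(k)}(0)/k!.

L = (4 + 16·x) + (1 + 4·x + 8·x^2)·Dx  (order 1).
h: a_k = 6, -24, 48, 0, -384, 1536, -3072, 0, 24576, -98304, …
ICs: h(0) = 6.

f: a_k = 0, 3, 0, -1, 0, 3/5, 0, -3/7, 0, 1/3, …
Substitute x→r, Dx→(1/r')Dx; clear ⇒ L₀.
Differentiate: ansatz ord ≤ ord L₀ ⇒ L.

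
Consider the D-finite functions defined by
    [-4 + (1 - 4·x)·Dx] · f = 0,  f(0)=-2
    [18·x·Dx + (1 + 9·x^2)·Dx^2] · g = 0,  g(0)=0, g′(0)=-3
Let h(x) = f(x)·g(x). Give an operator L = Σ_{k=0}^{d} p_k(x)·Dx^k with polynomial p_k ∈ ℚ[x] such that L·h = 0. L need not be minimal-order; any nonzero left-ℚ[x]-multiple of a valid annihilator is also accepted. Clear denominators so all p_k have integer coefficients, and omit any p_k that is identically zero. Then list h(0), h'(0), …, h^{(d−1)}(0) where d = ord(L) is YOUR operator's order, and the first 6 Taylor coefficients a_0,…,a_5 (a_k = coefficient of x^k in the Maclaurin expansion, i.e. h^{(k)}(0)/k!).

f: a_k = -2, -8, -32, -128, -512, -2048, …
g: a_k = 0, -3, 0, 9, 0, -243/5, …
h₀=f·g: eliminate ⇒ L₀, order ≤ 1·2.
L = 72·x + (8 - 18·x + 144·x^2)·Dx + (-1 + 4·x - 9·x^2 + 36·x^3)·Dx^2  (order 2).
h: a_k = 0, 6, 24, 78, 312, 6726/5, …
ICs: h(0) = 0, h′(0) = 6.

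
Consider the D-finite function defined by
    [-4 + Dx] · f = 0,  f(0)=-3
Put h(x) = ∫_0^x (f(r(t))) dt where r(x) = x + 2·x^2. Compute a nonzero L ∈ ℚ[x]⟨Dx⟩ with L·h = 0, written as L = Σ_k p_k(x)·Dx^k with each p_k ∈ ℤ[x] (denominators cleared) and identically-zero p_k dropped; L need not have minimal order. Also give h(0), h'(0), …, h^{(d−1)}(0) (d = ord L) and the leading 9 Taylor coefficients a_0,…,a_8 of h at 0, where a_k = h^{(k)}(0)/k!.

f: a_k = -3, -12, -24, -32, -32, -128/5, -256/15, -1024/105, -512/105, …
h₀=f(r): pull back L_f along r ⇒ L₀.
Integrate: L := L₀·Dx.
L = (-4 - 16·x)·Dx + Dx^2  (order 2).
h: a_k = 0, -3, -6, -16, -32, -64, -1664/15, -19456/105, -29696/105, …
ICs: h(0) = 0, h′(0) = -3.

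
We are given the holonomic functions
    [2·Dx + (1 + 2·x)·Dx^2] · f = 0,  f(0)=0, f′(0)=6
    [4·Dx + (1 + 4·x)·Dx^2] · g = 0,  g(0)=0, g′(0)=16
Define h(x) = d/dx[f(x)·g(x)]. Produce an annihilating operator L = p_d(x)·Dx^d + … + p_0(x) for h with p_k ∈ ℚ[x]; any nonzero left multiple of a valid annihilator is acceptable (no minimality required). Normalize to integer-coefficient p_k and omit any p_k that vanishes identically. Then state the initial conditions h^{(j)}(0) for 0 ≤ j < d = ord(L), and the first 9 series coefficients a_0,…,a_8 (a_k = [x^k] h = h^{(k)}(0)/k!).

L = (160 + 768·x + 1024·x^2) + (264 + 2144·x + 5760·x^2 + 5120·x^3)·Dx + (64 + 720·x + 2976·x^2 + 5376·x^3 + 3584·x^4)·Dx^2 + (3 + 44·x + 252·x^2 + 704·x^3 + 960·x^4 + 512·x^5)·Dx^3  (order 3).
h: a_k = 0, 192, -864, 3328, -12480, 234752/5, -892416/5, 4800512/7, -93049344/35, …
ICs: h(0) = 0, h′(0) = 192, h′′(0) = -1728.

f: a_k = 0, 6, -6, 8, -12, 96/5, -32, 384/7, -96, …
g: a_k = 0, 16, -32, 256/3, -256, 4096/5, -8192/3, 65536/7, -32768, …
Product ⇒ symmetric product L₀, ord ≤ 4.
Derive L from L₀ (diff closure).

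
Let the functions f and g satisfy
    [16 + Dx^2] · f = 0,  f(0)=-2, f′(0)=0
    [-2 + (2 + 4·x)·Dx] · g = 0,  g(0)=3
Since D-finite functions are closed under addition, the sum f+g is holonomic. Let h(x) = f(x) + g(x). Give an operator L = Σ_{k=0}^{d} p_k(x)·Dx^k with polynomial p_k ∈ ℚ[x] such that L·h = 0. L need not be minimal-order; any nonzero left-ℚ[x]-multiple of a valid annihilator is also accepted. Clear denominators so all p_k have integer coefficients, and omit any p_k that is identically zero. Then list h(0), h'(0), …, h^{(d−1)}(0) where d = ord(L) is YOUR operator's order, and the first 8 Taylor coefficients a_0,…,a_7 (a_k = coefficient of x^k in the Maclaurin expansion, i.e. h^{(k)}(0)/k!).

f: a_k = -2, 0, 16, 0, -64/3, 0, 512/45, 0, …
g: a_k = 3, 3, -3/2, 3/2, -15/8, 21/8, -63/16, 99/16, …
h₀=f+g: left-lcm gives L₀, ord ≤ 3.
L = (-304 - 1024·x - 1024·x^2) + (240 + 1504·x + 3072·x^2 + 2048·x^3)·Dx + (-19 - 64·x - 64·x^2)·Dx^2 + (15 + 94·x + 192·x^2 + 128·x^3)·Dx^3  (order 3).
h: a_k = 1, 3, 29/2, 3/2, -557/24, 21/8, 5357/720, 99/16, …
ICs: h(0) = 1, h′(0) = 3, h′′(0) = 29.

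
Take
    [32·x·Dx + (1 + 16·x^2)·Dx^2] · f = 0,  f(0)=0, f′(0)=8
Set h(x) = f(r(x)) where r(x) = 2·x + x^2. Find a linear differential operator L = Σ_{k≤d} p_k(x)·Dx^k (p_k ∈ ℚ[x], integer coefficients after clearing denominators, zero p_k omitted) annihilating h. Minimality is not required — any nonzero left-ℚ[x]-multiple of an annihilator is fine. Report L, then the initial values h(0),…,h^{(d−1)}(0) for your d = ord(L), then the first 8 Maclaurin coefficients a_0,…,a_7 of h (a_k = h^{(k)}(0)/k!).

L = (-1 + 128·x + 256·x^2 + 192·x^3 + 48·x^4)·Dx + (1 + x + 64·x^2 + 128·x^3 + 80·x^4 + 16·x^5)·Dx^2  (order 2).
h: a_k = 0, 16, 8, -1024/3, -512, 64256/5, 98176/3, -3964928/7, …
ICs: h(0) = 0, h′(0) = 16.

f: a_k = 0, 8, 0, -128/3, 0, 2048/5, 0, -32768/7, …
Change of var in L_f (x↦r) gives L₀.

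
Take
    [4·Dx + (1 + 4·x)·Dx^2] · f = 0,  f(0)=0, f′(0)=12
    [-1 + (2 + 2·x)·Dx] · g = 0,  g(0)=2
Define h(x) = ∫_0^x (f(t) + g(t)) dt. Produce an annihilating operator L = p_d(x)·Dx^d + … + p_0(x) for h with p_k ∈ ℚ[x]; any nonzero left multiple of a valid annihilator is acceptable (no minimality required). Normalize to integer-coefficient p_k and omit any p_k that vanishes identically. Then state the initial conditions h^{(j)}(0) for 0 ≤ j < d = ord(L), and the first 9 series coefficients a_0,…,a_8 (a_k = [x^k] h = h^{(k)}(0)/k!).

L = (52 + 16·x)·Dx^2 + (125 + 232·x + 80·x^2)·Dx^3 + (14 + 78·x + 96·x^2 + 32·x^3)·Dx^4  (order 4).
h: a_k = 0, 2, 13/2, -97/12, 513/32, -12293/320, 393251/3840, -1048597/3584, 50331879/57344, …
ICs: h(0) = 0, h′(0) = 2, h′′(0) = 13, h′′′(0) = -97/2.

f: a_k = 0, 12, -24, 64, -192, 3072/5, -2048, 49152/7, -24576, …
g: a_k = 2, 1, -1/4, 1/8, -5/64, 7/128, -21/512, 33/1024, -429/16384, …
Weyl lclm of L_f,L_g ⇒ L₀ (ord ≤ 3).
∫: right-multiply L₀ by Dx.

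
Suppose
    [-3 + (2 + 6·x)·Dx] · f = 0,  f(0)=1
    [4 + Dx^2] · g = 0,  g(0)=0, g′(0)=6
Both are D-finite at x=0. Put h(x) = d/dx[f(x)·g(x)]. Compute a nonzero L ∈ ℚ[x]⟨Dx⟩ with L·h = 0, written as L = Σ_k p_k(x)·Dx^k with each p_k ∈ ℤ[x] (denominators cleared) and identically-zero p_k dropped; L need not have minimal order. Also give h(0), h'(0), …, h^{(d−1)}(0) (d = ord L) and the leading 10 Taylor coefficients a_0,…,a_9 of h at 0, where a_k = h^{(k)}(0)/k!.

L = (1453 + 11712·x + 26784·x^2 + 27648·x^3 + 20736·x^4) + (132 - 756·x - 5184·x^2 - 5184·x^3)·Dx + (172 + 1416·x + 4428·x^2 + 6912·x^3 + 5184·x^4)·Dx^2  (order 2).
h: a_k = 6, 18, -129/4, 33/2, -4379/64, 65889/320, -838883/1536, 6669683/4480, -1418299339/344064, 1699707079/147456, …
ICs: h(0) = 6, h′(0) = 18.

f: a_k = 1, 3/2, -9/8, 27/16, -405/128, 1701/256, -15309/1024, 72171/2048, -2814669/32768, 14073345/65536, …
g: a_k = 0, 6, 0, -4, 0, 4/5, 0, -8/105, 0, 4/945, …
Sym-product of L_f,L_g gives L₀ (≤ ord 2).
h=h₀': d/dx-closure on L₀ ⇒ L.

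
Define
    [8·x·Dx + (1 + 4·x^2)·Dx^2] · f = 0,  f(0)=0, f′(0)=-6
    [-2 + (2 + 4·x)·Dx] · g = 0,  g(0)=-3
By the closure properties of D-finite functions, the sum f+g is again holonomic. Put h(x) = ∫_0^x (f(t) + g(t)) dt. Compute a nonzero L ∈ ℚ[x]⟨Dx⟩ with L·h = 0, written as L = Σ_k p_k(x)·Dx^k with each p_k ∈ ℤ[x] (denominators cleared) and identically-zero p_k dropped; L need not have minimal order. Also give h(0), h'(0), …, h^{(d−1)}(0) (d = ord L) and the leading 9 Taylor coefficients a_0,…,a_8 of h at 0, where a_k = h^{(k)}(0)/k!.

f: a_k = 0, -6, 0, 8, 0, -96/5, 0, 384/7, 0, …
g: a_k = -3, -3, 3/2, -3/2, 15/8, -21/8, 63/16, -99/16, 1287/128, …
L₀ := lclm(L_f,L_g); ord L₀ ≤ 2+1.
Integrate: L := L₀·Dx.
L = (-8 - 40·x + 96·x^2 + 96·x^3)·Dx^2 + (-11 - 32·x + 40·x^2 + 384·x^3 + 336·x^4)·Dx^3 + (-1 + 6·x + 24·x^2 + 48·x^3 + 112·x^4 + 96·x^5)·Dx^4  (order 4).
h: a_k = 0, -3, -9/2, 1/2, 13/8, 3/8, -291/80, 9/16, 5451/896, …
ICs: h(0) = 0, h′(0) = -3, h′′(0) = -9, h′′′(0) = 3.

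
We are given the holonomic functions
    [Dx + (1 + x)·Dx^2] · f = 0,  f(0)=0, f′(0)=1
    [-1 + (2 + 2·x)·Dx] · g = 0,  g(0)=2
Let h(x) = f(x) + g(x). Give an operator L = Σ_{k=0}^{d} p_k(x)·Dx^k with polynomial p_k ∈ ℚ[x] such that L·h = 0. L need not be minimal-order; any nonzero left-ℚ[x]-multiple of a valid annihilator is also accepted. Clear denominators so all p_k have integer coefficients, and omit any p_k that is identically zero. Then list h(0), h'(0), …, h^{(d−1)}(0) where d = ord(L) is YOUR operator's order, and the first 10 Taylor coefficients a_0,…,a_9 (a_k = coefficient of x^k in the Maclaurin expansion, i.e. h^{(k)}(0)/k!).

f: a_k = 0, 1, -1/2, 1/3, -1/4, 1/5, -1/6, 1/7, -1/8, 1/9, …
g: a_k = 2, 1, -1/4, 1/8, -5/64, 7/128, -21/512, 33/1024, -429/16384, 715/32768, …
f+g: L₀ = lclm(L_f,L_g), ord ≤ 2+1.
L = Dx + (5 + 5·x)·Dx^2 + (2 + 4·x + 2·x^2)·Dx^3  (order 3).
h: a_k = 2, 2, -3/4, 11/24, -21/64, 163/640, -319/1536, 1255/7168, -2477/16384, 39203/294912, …
ICs: h(0) = 2, h′(0) = 2, h′′(0) = -3/2.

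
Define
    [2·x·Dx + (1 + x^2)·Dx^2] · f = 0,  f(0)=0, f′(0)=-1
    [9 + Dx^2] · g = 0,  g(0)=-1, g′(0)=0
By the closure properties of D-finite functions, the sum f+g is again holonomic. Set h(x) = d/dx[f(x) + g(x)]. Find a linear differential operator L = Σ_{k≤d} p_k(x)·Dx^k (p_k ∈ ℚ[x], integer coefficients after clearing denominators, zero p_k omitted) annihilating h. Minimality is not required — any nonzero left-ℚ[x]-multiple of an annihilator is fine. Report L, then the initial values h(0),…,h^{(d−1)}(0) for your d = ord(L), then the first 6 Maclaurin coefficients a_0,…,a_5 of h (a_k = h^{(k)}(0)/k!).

f: a_k = 0, -1, 0, 1/3, 0, -1/5, …
g: a_k = -1, 0, 9/2, 0, -27/8, 0, …
f+g: L₀ = lclm(L_f,L_g), ord ≤ 2+2.
h=h₀': d/dx-closure on L₀ ⇒ L.
L = (-54·x + 540·x^3 + 162·x^5) + (63 + 279·x^2 + 297·x^4 + 81·x^6)·Dx + (-6·x + 60·x^3 + 18·x^5)·Dx^2 + (7 + 31·x^2 + 33·x^4 + 9·x^6)·Dx^3  (order 3).
h: a_k = -1, 9, 1, -27/2, -1, 243/40, …
ICs: h(0) = -1, h′(0) = 9, h′′(0) = 2.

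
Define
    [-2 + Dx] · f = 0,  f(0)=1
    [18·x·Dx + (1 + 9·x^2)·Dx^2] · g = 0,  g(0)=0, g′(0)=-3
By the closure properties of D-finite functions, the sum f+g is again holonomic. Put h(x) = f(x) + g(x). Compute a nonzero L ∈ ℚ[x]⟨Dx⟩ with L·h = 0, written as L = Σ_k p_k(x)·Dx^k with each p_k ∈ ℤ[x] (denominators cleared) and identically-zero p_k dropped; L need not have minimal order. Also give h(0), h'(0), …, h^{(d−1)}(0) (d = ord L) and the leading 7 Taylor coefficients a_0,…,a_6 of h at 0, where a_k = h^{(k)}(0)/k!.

f: a_k = 1, 2, 2, 4/3, 2/3, 4/15, 4/45, …
g: a_k = 0, -3, 0, 9, 0, -243/5, 0, …
h₀=f+g: left-lcm gives L₀, ord ≤ 3.
L = (18 - 36·x - 486·x^2 - 324·x^3)·Dx + (-11 + 207·x^2 - 162·x^4)·Dx^2 + (1 + 9·x + 18·x^2 + 81·x^3 + 81·x^4)·Dx^3  (order 3).
h: a_k = 1, -1, 2, 31/3, 2/3, -145/3, 4/45, …
ICs: h(0) = 1, h′(0) = -1, h′′(0) = 4.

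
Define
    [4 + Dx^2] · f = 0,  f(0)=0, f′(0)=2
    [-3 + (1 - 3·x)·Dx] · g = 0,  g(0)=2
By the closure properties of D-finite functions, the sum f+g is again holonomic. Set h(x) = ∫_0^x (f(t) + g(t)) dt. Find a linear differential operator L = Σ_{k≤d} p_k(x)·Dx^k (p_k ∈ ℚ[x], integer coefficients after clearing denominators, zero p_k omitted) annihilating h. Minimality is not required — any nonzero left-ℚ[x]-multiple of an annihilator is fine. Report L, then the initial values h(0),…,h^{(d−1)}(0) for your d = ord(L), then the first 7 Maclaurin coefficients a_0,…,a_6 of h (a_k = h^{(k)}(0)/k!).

L = (-348 + 144·x - 216·x^2)·Dx + (44 - 180·x + 216·x^2 - 216·x^3)·Dx^2 + (-87 + 36·x - 54·x^2)·Dx^3 + (11 - 45·x + 54·x^2 - 54·x^3)·Dx^4  (order 4).
h: a_k = 0, 2, 4, 6, 79/6, 162/5, 3647/45, …
ICs: h(0) = 0, h′(0) = 2, h′′(0) = 8, h′′′(0) = 36.

f: a_k = 0, 2, 0, -4/3, 0, 4/15, 0, …
g: a_k = 2, 6, 18, 54, 162, 486, 1458, …
Sum ⇒ L₀ = lclm(L_f,L_g) in ℚ(x)⟨Dx⟩.
Integrate: L := L₀·Dx.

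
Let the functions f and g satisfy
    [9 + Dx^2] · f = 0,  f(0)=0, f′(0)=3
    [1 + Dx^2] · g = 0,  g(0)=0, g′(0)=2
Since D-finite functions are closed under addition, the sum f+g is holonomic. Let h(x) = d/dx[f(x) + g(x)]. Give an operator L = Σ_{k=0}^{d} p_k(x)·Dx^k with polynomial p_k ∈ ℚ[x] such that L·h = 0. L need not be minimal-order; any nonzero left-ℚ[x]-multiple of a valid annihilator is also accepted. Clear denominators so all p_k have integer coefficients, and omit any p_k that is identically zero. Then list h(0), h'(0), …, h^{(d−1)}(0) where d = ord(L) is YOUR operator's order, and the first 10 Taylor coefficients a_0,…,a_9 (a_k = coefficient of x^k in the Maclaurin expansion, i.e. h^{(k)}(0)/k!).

f: a_k = 0, 3, 0, -9/2, 0, 81/40, 0, -243/560, 0, 243/4480, …
g: a_k = 0, 2, 0, -1/3, 0, 1/60, 0, -1/2520, 0, 1/181440, …
L₀ := lclm(L_f,L_g); ord L₀ ≤ 2+2.
h₀' ⇒ L via d/dx closure of L₀.
L = 9 + 10·Dx^2 + Dx^4  (order 4).
h: a_k = 5, 0, -29/2, 0, 245/24, 0, -2189/720, 0, 3937/8064, 0, …
ICs: h(0) = 5, h′(0) = 0, h′′(0) = -29, h′′′(0) = 0.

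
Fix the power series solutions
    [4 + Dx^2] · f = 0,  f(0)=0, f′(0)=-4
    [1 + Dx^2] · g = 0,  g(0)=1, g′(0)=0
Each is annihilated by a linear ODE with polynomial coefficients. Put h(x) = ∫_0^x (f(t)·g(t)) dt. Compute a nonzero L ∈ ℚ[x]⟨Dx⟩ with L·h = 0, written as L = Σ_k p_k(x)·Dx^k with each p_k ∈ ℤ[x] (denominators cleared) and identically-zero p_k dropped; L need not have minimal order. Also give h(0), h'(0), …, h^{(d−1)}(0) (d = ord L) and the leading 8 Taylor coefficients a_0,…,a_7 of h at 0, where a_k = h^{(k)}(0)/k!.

f: a_k = 0, -4, 0, 8/3, 0, -8/15, 0, 16/315, …
g: a_k = 1, 0, -1/2, 0, 1/24, 0, -1/720, 0, …
f·g: L₀ = L_f ⊗_s L_g, ord ≤ 2·2.
h=∫₀ˣh₀: take L = L₀·Dx.
L = 9·Dx + 10·Dx^3 + Dx^5  (order 5).
h: a_k = 0, 0, -2, 0, 7/6, 0, -61/180, 0, …
ICs: h(0) = 0, h′(0) = 0, h′′(0) = -4, h′′′(0) = 0, h′′′′(0) = 28.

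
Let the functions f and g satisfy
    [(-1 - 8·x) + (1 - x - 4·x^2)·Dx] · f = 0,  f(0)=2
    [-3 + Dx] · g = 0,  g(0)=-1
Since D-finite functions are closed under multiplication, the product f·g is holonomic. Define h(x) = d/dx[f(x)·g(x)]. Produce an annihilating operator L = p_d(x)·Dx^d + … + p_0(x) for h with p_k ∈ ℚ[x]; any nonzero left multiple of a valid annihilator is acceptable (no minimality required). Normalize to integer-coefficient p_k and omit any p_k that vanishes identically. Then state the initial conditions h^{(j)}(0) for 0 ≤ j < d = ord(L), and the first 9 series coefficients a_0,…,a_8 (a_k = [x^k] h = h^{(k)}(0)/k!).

f: a_k = 2, 2, 10, 18, 58, 130, 362, 882, 2330, …
g: a_k = -1, -3, -9/2, -9/2, -27/8, -81/40, -81/80, -243/560, -729/4480, …
Sym-product of L_f,L_g gives L₀ (≤ ord 1).
Differentiate: ansatz ord ≤ ord L₀ ⇒ L.
L = (25 + 48·x - 39·x^2 - 120·x^3 + 144·x^4) + (-4 - x + 33·x^2 + 8·x^3 - 48·x^4)·Dx  (order 1).
h: a_k = -8, -50, -198, -691, -2204, -136059/20, -81141/4, -16651081/280, -95886999/560, …
ICs: h(0) = -8.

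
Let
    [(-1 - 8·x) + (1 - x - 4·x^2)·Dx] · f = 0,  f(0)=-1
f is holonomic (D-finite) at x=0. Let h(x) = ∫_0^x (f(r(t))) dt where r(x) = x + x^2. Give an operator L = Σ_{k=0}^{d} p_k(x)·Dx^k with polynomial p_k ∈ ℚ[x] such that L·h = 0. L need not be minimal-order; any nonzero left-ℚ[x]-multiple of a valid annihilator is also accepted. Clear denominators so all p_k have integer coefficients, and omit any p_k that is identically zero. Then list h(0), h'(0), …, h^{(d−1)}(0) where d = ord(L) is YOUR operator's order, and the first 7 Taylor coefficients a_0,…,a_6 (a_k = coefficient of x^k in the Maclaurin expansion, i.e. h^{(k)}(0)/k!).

L = (1 + 10·x + 24·x^2 + 16·x^3)·Dx + (-1 + x + 5·x^2 + 8·x^3 + 4·x^4)·Dx^2  (order 2).
h: a_k = 0, -1, -1/2, -2, -19/4, -61/5, -104/3, …
ICs: h(0) = 0, h′(0) = -1.

f: a_k = -1, -1, -5, -9, -29, -65, -181, …
L₀ from L_f via x↦r, Dx↦r'^{-1}Dx.
h=∫₀ˣh₀: take L = L₀·Dx.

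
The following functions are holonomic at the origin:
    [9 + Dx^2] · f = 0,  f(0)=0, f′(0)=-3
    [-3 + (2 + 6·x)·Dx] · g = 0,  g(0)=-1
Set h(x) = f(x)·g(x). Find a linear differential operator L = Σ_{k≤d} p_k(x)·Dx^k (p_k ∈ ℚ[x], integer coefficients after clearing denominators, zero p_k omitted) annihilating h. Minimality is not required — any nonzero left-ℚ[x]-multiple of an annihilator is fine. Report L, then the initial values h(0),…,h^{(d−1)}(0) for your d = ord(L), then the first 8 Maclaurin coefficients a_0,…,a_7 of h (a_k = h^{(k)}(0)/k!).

f: a_k = 0, -3, 0, 9/2, 0, -81/40, 0, 243/560, …
g: a_k = -1, -3/2, 9/8, -27/16, 405/128, -1701/256, 15309/1024, -72171/2048, …
h₀=f·g: eliminate ⇒ L₀, order ≤ 2·1.
L = (63 + 216·x + 324·x^2) + (-12 - 36·x)·Dx + (4 + 24·x + 36·x^2)·Dx^2  (order 2).
h: a_k = 0, 3, 9/2, -63/8, -27/16, -1539/640, 19683/1280, -238869/7168, …
ICs: h(0) = 0, h′(0) = 3.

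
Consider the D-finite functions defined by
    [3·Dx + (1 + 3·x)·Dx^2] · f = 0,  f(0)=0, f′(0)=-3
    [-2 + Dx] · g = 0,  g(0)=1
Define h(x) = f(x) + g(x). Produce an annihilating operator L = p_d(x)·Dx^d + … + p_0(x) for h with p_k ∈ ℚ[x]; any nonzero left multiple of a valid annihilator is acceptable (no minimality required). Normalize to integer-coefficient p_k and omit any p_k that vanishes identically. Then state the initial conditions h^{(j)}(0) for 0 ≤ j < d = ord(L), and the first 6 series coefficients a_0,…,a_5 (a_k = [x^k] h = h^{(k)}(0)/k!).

f: a_k = 0, -3, 9/2, -9, 81/4, -243/5, …
g: a_k = 1, 2, 2, 4/3, 2/3, 4/15, …
L₀ := lclm(L_f,L_g); ord L₀ ≤ 2+1.
L = (-48 - 36·x)·Dx + (14 - 24·x - 36·x^2)·Dx^2 + (5 + 21·x + 18·x^2)·Dx^3  (order 3).
h: a_k = 1, -1, 13/2, -23/3, 251/12, -145/3, …
ICs: h(0) = 1, h′(0) = -1, h′′(0) = 13.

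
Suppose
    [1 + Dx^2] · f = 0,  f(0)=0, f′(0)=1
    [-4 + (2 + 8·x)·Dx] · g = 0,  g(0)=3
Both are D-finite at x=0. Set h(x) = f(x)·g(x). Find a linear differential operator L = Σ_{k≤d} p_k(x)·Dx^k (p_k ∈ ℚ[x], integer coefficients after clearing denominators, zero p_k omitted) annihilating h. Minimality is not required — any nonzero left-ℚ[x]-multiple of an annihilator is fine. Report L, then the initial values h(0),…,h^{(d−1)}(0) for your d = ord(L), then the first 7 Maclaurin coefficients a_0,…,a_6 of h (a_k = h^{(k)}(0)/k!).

f: a_k = 0, 1, 0, -1/6, 0, 1/120, 0, …
g: a_k = 3, 6, -6, 12, -30, 84, -252, …
Product ⇒ symmetric product L₀, ord ≤ 2.
L = (13 + 8·x + 16·x^2) + (-4 - 16·x)·Dx + (1 + 8·x + 16·x^2)·Dx^2  (order 2).
h: a_k = 0, 3, 6, -13/2, 11, -1159/40, 1641/20, …
ICs: h(0) = 0, h′(0) = 3.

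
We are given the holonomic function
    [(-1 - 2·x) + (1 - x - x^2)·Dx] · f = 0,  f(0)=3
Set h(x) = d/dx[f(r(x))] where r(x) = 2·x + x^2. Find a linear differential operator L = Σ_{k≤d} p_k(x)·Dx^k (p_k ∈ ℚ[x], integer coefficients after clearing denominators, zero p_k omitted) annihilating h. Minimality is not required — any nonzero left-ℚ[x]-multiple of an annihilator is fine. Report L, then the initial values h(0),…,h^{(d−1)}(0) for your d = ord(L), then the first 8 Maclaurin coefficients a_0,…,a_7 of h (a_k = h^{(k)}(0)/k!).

f: a_k = 3, 3, 6, 9, 15, 24, 39, 63, …
h₀=f(r): pull back L_f along r ⇒ L₀.
Differentiate: ansatz ord ≤ ord L₀ ⇒ L.
L = (9 + 42·x + 105·x^2 + 164·x^3 + 141·x^4 + 60·x^5 + 10·x^6) + (-1 - 3·x + 9·x^2 + 39·x^3 + 55·x^4 + 39·x^5 + 14·x^6 + 2·x^7)·Dx  (order 1).
h: a_k = 6, 54, 288, 1416, 6510, 28710, 123144, 517368, …
ICs: h(0) = 6.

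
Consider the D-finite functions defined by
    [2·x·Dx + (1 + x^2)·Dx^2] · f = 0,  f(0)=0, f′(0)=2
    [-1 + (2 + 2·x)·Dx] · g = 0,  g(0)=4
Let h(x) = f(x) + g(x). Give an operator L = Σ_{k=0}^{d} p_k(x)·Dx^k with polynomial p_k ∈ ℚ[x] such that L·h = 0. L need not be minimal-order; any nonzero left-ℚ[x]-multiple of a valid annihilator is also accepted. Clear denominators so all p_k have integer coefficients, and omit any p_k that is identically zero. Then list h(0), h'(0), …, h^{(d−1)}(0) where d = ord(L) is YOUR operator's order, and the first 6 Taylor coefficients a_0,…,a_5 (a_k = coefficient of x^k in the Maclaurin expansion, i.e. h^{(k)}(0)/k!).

f: a_k = 0, 2, 0, -2/3, 0, 2/5, …
g: a_k = 4, 2, -1/2, 1/4, -5/32, 7/64, …
f+g: L₀ = lclm(L_f,L_g), ord ≤ 2+1.
L = (-4 - 10·x + 12·x^2 + 6·x^3)·Dx + (-11 - 16·x + 10·x^2 + 48·x^3 + 21·x^4)·Dx^2 + (-2 + 6·x + 12·x^2 + 12·x^3 + 14·x^4 + 6·x^5)·Dx^3  (order 3).
h: a_k = 4, 4, -1/2, -5/12, -5/32, 163/320, …
ICs: h(0) = 4, h′(0) = 4, h′′(0) = -1.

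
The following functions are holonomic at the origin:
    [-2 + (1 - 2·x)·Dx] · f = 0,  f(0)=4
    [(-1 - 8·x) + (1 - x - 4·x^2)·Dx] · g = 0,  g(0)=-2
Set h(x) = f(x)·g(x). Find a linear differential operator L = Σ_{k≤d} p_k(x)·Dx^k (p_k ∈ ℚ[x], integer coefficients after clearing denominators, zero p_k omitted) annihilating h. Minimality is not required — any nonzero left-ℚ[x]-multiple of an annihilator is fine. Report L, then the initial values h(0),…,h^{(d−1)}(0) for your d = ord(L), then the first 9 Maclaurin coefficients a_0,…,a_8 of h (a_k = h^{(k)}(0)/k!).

f: a_k = 4, 8, 16, 32, 64, 128, 256, 512, 1024, …
g: a_k = -2, -2, -10, -18, -58, -130, -362, -882, -2330, …
f·g: L₀ = L_f ⊗_s L_g, ord ≤ 1·1.
L = (-3 - 4·x + 24·x^2) + (1 - 3·x - 2·x^2 + 8·x^3)·Dx  (order 1).
h: a_k = -8, -24, -88, -248, -728, -1976, -5400, -14328, -37976, …
ICs: h(0) = -8.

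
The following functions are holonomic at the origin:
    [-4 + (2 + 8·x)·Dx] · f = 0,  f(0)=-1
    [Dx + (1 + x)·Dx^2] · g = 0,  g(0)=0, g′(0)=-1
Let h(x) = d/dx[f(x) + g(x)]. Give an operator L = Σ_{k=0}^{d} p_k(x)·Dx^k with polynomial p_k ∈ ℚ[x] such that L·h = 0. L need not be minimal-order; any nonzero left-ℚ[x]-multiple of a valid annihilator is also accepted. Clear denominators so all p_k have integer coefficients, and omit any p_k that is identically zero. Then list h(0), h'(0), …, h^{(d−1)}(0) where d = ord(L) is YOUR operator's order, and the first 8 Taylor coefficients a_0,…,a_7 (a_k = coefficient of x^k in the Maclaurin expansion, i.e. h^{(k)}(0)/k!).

L = (-8 + 4·x) + (-10 - 8·x + 20·x^2)·Dx + (-1 - 3·x + 6·x^2 + 8·x^3)·Dx^2  (order 2).
h: a_k = -3, 5, -13, 41, -141, 505, -1849, 6865, …
ICs: h(0) = -3, h′(0) = 5.

f: a_k = -1, -2, 2, -4, 10, -28, 84, -264, …
g: a_k = 0, -1, 1/2, -1/3, 1/4, -1/5, 1/6, -1/7, …
Sum ⇒ L₀ = lclm(L_f,L_g) in ℚ(x)⟨Dx⟩.
Differentiate: ansatz ord ≤ ord L₀ ⇒ L.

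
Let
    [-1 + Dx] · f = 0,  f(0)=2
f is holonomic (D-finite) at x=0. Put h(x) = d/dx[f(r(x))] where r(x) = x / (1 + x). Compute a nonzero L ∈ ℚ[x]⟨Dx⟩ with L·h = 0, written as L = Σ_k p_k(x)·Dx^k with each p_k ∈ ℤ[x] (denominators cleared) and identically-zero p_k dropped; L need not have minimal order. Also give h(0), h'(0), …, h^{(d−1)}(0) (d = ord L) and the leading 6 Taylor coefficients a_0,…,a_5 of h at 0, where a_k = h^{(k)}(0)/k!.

f: a_k = 2, 2, 1, 1/3, 1/12, 1/60, …
Substitute x→r, Dx→(1/r')Dx; clear ⇒ L₀.
Differentiate: ansatz ord ≤ ord L₀ ⇒ L.
L = (-1 - 2·x) + (-1 - 2·x - x^2)·Dx  (order 1).
h: a_k = 2, -2, 1, 1/3, -19/12, 151/60, …
ICs: h(0) = 2.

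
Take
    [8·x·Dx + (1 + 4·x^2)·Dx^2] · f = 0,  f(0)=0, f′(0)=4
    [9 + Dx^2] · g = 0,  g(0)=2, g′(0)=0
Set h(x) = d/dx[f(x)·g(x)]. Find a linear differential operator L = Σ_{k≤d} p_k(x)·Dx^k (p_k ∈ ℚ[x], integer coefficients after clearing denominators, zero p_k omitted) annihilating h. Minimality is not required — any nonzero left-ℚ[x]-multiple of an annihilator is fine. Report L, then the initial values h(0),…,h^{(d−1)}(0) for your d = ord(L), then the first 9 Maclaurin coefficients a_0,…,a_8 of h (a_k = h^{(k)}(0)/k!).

L = (134325 + 1685016·x^2 + 9665136·x^4 + 17604864·x^6 + 22954752·x^8 + 28366848·x^10 + 26873856·x^12) + (77328·x + 1187136·x^3 + 5460480·x^5 + 10782720·x^7 + 14929920·x^9 + 11943936·x^11)·Dx + (17850 + 242160·x^2 + 1468896·x^4 + 3414528·x^6 + 5764608·x^8 + 7630848·x^10 + 5971968·x^12)·Dx^2 + (8592·x + 131904·x^3 + 606720·x^5 + 1198080·x^7 + 1658880·x^9 + 1327104·x^11)·Dx^3 + (325 + 6104·x^2 + 43888·x^4 + 162048·x^6 + 357120·x^8 + 497664·x^10 + 331776·x^12)·Dx^4  (order 4).
h: a_k = 8, 0, -140, 0, 503, 0, -16271/10, 0, 3302209/560, …
ICs: h(0) = 8, h′(0) = 0, h′′(0) = -280, h′′′(0) = 0.

f: a_k = 0, 4, 0, -16/3, 0, 64/5, 0, -256/7, 0, …
g: a_k = 2, 0, -9, 0, 27/4, 0, -81/40, 0, 729/2240, …
Sym-product of L_f,L_g gives L₀ (≤ ord 4).
Derive L from L₀ (diff closure).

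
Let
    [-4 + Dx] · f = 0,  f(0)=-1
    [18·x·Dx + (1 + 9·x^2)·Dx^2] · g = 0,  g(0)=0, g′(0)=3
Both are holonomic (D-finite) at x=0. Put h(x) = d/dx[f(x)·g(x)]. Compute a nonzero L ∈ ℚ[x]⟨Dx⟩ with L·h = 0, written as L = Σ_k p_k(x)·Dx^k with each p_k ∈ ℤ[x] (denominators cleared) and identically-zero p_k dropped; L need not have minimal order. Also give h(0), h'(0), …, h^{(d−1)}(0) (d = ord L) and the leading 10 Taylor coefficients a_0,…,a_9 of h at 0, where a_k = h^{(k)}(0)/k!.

f: a_k = -1, -4, -8, -32/3, -32/3, -128/15, -256/45, -1024/315, -512/315, -2048/2835, …
g: a_k = 0, 3, 0, -9, 0, 243/5, 0, -2187/7, 0, 2187, …
h₀=f·g: eliminate ⇒ L₀, order ≤ 1·2.
h₀' ⇒ L via d/dx closure of L₀.
L = (-4 - 288·x + 1548·x^2 - 2592·x^3 + 2592·x^4) + (-7 + 108·x - 531·x^2 + 972·x^3 - 1296·x^4)·Dx + (2 - 9·x + 36·x^2 - 81·x^3 + 162·x^4)·Dx^2  (order 2).
h: a_k = -3, -24, -45, 16, -43, -744, 269/15, 670624/105, -50289/35, -54838904/945, …
ICs: h(0) = -3, h′(0) = -24.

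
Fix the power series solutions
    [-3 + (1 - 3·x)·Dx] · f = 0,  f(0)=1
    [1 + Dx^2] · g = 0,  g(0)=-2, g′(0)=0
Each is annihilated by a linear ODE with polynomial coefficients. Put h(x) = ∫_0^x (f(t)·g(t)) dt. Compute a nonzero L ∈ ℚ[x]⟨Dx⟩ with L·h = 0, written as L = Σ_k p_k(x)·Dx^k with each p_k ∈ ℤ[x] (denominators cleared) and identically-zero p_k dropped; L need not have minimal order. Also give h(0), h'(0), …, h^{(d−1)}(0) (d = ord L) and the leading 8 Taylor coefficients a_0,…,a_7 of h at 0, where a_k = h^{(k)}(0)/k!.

f: a_k = 1, 3, 9, 27, 81, 243, 729, 2187, …
g: a_k = -2, 0, 1, 0, -1/12, 0, 1/360, 0, …
L₀ := L_f ⊗_s L_g (sym. prod.), ord ≤ 2.
Integrate: L := L₀·Dx.
L = (-1 + 3·x)·Dx + 6·Dx^2 + (-1 + 3·x)·Dx^3  (order 3).
h: a_k = 0, -2, -3, -17/3, -51/4, -1837/60, -1837/24, -495989/2520, …
ICs: h(0) = 0, h′(0) = -2, h′′(0) = -6.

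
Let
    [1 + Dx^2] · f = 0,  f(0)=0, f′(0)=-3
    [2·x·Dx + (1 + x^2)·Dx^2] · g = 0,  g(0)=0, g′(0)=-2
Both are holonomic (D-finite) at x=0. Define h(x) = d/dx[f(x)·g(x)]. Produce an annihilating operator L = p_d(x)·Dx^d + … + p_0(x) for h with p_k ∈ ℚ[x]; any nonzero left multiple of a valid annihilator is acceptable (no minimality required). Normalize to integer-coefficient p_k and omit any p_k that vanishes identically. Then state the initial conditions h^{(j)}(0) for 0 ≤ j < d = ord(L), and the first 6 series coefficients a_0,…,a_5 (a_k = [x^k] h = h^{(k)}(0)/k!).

L = (110 + 294·x^2 + 461·x^4 + 96·x^6 + 12·x^8 + 2·x^10 + x^12) + (68·x + 284·x^3 + 280·x^5 + 80·x^7 + 20·x^9 + 4·x^11)·Dx + (120 + 340·x^2 + 534·x^4 + 148·x^6 + 32·x^8 + 8·x^10 + 2·x^12)·Dx^2 + (68·x + 284·x^3 + 280·x^5 + 80·x^7 + 20·x^9 + 4·x^11)·Dx^3 + (10 + 46·x^2 + 73·x^4 + 52·x^6 + 20·x^8 + 6·x^10 + x^12)·Dx^4  (order 4).
h: a_k = 0, 12, 0, -12, 0, 19/2, …
ICs: h(0) = 0, h′(0) = 12, h′′(0) = 0, h′′′(0) = -72.

f: a_k = 0, -3, 0, 1/2, 0, -1/40, …
g: a_k = 0, -2, 0, 2/3, 0, -2/5, …
L₀ := L_f ⊗_s L_g (sym. prod.), ord ≤ 4.
Differentiate: ansatz ord ≤ ord L₀ ⇒ L.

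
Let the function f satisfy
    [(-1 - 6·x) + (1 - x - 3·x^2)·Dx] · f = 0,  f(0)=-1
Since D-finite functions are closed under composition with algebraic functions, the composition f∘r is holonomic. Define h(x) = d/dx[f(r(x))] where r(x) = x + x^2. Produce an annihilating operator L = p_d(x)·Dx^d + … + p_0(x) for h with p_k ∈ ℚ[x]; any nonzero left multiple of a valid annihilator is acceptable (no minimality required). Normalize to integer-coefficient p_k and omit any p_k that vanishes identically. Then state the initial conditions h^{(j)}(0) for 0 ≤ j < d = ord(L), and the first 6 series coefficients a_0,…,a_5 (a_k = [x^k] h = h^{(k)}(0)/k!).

f: a_k = -1, -1, -4, -7, -19, -40, …
f∘r: x↦r, Dx↦Dx/r' in L_f ⇒ L₀.
h₀' ⇒ L via d/dx closure of L₀.
L = (10 + 60·x + 168·x^2 + 396·x^3 + 648·x^4 + 540·x^5 + 180·x^6) + (-1 - 7·x - 6·x^2 + 44·x^3 + 135·x^4 + 180·x^5 + 126·x^6 + 36·x^7)·Dx  (order 1).
h: a_k = -1, -10, -45, -176, -685, -2508, …
ICs: h(0) = -1.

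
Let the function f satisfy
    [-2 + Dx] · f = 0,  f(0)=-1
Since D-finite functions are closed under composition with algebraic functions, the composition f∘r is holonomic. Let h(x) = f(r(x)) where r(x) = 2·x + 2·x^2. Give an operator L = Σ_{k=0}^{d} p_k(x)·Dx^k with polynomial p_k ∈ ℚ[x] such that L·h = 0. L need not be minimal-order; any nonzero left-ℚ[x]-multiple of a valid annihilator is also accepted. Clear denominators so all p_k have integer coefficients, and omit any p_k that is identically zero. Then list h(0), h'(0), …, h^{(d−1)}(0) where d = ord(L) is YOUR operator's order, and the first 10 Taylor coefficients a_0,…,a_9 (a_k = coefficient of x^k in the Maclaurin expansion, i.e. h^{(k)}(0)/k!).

L = (-4 - 8·x) + Dx  (order 1).
h: a_k = -1, -4, -12, -80/3, -152/3, -416/5, -5536/45, -52096/315, -1440/7, -675968/2835, …
ICs: h(0) = -1.

f: a_k = -1, -2, -2, -4/3, -2/3, -4/15, -4/45, -8/315, -2/315, -4/2835, …
Substitute x→r, Dx→(1/r')Dx; clear ⇒ L₀.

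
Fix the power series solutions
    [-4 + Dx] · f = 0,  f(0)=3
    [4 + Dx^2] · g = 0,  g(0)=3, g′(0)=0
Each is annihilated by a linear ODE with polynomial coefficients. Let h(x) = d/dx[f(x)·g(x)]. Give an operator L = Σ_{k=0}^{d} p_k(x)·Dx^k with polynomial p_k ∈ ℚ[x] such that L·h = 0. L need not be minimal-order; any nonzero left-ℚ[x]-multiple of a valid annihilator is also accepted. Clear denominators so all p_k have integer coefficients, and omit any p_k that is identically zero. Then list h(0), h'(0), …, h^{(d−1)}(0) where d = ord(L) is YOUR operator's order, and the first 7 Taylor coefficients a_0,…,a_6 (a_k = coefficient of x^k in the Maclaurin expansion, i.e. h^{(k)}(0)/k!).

f: a_k = 3, 12, 24, 32, 32, 128/5, 256/15, …
g: a_k = 3, 0, -6, 0, 2, 0, -4/15, …
f·g: L₀ = L_f ⊗_s L_g, ord ≤ 1·2.
h₀' ⇒ L via d/dx closure of L₀.
L = 20 - 8·Dx + Dx^2  (order 2).
h: a_k = 36, 108, 72, -168, -456, -2808/5, -2224/5, …
ICs: h(0) = 36, h′(0) = 108.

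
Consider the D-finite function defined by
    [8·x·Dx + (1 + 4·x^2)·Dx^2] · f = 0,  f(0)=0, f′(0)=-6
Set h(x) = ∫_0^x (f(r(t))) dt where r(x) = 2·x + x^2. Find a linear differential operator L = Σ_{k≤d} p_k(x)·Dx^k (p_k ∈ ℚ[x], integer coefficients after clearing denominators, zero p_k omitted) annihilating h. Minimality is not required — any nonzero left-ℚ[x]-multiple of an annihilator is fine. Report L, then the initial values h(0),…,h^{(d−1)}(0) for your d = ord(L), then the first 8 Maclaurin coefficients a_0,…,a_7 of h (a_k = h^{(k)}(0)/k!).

L = (-1 + 32·x + 64·x^2 + 48·x^3 + 12·x^4)·Dx^2 + (1 + x + 16·x^2 + 32·x^3 + 20·x^4 + 4·x^5)·Dx^3  (order 3).
h: a_k = 0, 0, -6, -2, 16, 96/5, -472/5, -1528/7, …
ICs: h(0) = 0, h′(0) = 0, h′′(0) = -12.

f: a_k = 0, -6, 0, 8, 0, -96/5, 0, 384/7, …
Substitute x→r, Dx→(1/r')Dx; clear ⇒ L₀.
∫: right-multiply L₀ by Dx.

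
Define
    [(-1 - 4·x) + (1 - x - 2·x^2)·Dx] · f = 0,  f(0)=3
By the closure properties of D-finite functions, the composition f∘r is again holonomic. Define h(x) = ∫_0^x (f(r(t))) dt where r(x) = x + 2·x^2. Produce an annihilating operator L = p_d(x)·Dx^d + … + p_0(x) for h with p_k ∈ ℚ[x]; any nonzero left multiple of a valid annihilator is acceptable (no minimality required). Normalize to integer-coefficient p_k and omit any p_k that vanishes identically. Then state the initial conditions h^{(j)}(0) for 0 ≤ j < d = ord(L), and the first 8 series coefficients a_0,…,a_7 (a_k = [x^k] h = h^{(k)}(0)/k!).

L = (1 + 8·x + 24·x^2 + 32·x^3)·Dx + (-1 + x + 4·x^2 + 8·x^3 + 8·x^4)·Dx^2  (order 2).
h: a_k = 0, 3, 3/2, 5, 51/4, 159/5, 169/2, 1671/7, …
ICs: h(0) = 0, h′(0) = 3.

f: a_k = 3, 3, 9, 15, 33, 63, 129, 255, …
Substitute x→r, Dx→(1/r')Dx; clear ⇒ L₀.
Integrate: L := L₀·Dx.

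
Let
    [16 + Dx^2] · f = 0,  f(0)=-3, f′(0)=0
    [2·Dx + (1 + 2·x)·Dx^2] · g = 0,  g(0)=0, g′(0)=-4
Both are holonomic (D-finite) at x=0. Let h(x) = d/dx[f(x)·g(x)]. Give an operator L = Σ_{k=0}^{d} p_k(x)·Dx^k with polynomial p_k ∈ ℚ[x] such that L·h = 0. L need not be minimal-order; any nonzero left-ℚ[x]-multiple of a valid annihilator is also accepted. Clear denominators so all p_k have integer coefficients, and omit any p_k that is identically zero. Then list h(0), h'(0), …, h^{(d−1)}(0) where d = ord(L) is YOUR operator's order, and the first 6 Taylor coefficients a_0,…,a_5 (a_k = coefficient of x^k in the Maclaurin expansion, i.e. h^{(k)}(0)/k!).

f: a_k = -3, 0, 24, 0, -32, 0, …
g: a_k = 0, -4, 4, -16/3, 8, -64/5, …
f·g: L₀ = L_f ⊗_s L_g, ord ≤ 2·2.
Differentiate: ansatz ord ≤ ord L₀ ⇒ L.
L = (-896 + 28672·x + 282624·x^2 + 1032192·x^3 + 1826816·x^4 + 1572864·x^5 + 524288·x^6) + (576 + 12416·x + 66560·x^2 + 153600·x^3 + 163840·x^4 + 65536·x^5)·Dx + (280 + 6592·x + 44480·x^2 + 141312·x^3 + 234496·x^4 + 196608·x^5 + 65536·x^6)·Dx^2 + (36 + 776·x + 4160·x^2 + 9600·x^3 + 10240·x^4 + 4096·x^5)·Dx^3 + (21 + 300·x + 1676·x^2 + 4800·x^3 + 7520·x^4 + 6144·x^5 + 2048·x^6)·Dx^4  (order 4).
h: a_k = 12, -24, -240, 288, 192, 0, …
ICs: h(0) = 12, h′(0) = -24, h′′(0) = -480, h′′′(0) = 1728.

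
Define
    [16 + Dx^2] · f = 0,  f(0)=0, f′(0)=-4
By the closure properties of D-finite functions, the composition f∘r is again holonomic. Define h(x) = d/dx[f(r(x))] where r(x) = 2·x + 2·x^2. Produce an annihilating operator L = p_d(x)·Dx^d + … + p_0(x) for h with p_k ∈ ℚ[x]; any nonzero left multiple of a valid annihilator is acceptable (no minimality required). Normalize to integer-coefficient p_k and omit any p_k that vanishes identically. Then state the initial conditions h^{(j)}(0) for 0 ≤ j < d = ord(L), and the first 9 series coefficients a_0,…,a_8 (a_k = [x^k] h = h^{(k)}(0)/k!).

f: a_k = 0, -4, 0, 32/3, 0, -128/15, 0, 1024/315, 0, …
L₀ from L_f via x↦r, Dx↦r'^{-1}Dx.
h=h₀': d/dx-closure on L₀ ⇒ L.
L = (76 + 512·x + 1536·x^2 + 2048·x^3 + 1024·x^4) + (-6 - 12·x)·Dx + (1 + 4·x + 4·x^2)·Dx^2  (order 2).
h: a_k = -8, -16, 256, 1024, -256/3, -7680, -729088/45, 65536/45, 19853312/315, …
ICs: h(0) = -8, h′(0) = -16.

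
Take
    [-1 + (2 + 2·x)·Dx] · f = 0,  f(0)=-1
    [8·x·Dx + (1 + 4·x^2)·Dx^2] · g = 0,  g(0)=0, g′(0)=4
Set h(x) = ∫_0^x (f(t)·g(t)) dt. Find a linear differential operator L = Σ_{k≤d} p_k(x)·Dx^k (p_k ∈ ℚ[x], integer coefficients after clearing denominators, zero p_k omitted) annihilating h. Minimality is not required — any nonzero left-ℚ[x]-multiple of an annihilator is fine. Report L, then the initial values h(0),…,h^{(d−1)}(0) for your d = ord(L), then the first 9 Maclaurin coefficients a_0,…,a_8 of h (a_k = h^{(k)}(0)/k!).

f: a_k = -1, -1/2, 1/8, -1/16, 5/128, -7/256, 21/1024, -33/2048, 429/32768, …
g: a_k = 0, 4, 0, -16/3, 0, 64/5, 0, -256/7, 0, …
Sym-product of L_f,L_g gives L₀ (≤ ord 2).
h=∫₀ˣh₀: take L = L₀·Dx.
L = (3 - 16·x - 4·x^2)·Dx + (-4 + 28·x + 48·x^2 + 16·x^3)·Dx^2 + (4 + 8·x + 20·x^2 + 32·x^3 + 16·x^4)·Dx^3  (order 3).
h: a_k = 0, 0, -2, -2/3, 35/24, 29/60, -6389/2880, -847/960, 1022653/215040, …
ICs: h(0) = 0, h′(0) = 0, h′′(0) = -4.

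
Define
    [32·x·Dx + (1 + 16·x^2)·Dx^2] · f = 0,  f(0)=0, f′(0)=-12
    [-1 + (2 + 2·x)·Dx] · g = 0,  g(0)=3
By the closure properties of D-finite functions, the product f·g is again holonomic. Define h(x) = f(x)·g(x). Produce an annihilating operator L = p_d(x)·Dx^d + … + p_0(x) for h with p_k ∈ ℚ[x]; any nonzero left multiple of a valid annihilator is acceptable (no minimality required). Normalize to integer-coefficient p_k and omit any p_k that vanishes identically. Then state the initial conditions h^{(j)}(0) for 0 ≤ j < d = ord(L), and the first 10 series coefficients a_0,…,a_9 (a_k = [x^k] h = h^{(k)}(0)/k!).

L = (3 - 64·x - 16·x^2) + (-4 + 124·x + 192·x^2 + 64·x^3)·Dx + (4 + 8·x + 68·x^2 + 128·x^3 + 64·x^4)·Dx^2  (order 2).
h: a_k = 0, -36, -18, 393/2, 375/4, -298527/160, -291387/320, 190747479/8960, 186762981/17920, -15179450477/57344, …
ICs: h(0) = 0, h′(0) = -36.

f: a_k = 0, -12, 0, 64, 0, -3072/5, 0, 49152/7, 0, -262144/3, …
g: a_k = 3, 3/2, -3/8, 3/16, -15/128, 21/256, -63/1024, 99/2048, -1287/32768, 2145/65536, …
f·g: L₀ = L_f ⊗_s L_g, ord ≤ 2·1.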